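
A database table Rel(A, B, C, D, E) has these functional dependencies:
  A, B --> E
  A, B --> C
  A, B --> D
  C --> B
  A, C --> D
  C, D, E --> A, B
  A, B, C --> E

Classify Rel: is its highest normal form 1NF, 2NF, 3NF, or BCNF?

Candidate keys: {A, B}, {A, C}, {C, D, E}. Prime attributes: {A, B, C, D, E}.
For C --> B we have {C}⁺ = {B, C}; {C} is not a superkey, so BCNF fails.
Its right-hand attributes {B} are all prime, as are those of every other non-superkey FD — the relation is in 3NF.

3NF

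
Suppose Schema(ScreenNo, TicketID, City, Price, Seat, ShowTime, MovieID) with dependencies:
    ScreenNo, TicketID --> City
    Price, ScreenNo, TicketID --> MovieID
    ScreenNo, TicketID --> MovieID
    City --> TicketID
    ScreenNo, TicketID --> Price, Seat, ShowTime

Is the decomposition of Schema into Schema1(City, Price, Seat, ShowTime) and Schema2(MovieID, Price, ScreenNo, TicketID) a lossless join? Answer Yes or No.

No

Common attributes: {Price}; their closure is {Price}.
Neither Schema1 nor Schema2 is contained in that closure, so the decomposition is lossy.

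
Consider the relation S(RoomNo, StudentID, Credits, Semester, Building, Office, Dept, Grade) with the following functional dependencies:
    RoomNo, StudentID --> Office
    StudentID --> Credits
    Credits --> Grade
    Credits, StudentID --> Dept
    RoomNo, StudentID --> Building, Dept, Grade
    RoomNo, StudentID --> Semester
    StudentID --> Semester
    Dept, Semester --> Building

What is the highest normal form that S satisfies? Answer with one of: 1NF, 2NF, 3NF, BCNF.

Candidate key: {RoomNo, StudentID}. Prime attributes: {RoomNo, StudentID}.
StudentID --> Credits breaks BCNF: {StudentID}⁺ = {Building, Credits, Dept, Grade, Semester, StudentID}, so {StudentID} is not a superkey.
Because {Credits} is non-prime and the left side of StudentID --> Credits is not a superkey, the relation is not in 3NF.
Since {StudentID} ⊂ {RoomNo, StudentID} and {StudentID}⁺ ⊇ {Building, Credits, Dept, Grade, Semester} with {Building, Credits, Dept, Grade, Semester} non-prime, there is a partial dependency; 2NF fails.

1NF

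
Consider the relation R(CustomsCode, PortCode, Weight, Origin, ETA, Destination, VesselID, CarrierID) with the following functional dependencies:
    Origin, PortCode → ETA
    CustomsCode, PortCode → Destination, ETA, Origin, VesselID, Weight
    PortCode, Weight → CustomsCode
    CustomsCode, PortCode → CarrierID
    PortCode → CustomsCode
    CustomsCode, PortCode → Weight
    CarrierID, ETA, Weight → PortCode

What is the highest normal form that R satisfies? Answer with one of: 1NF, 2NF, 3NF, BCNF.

BCNF

Candidate keys: {CarrierID, ETA, Weight}, {PortCode}. Prime attributes: {CarrierID, ETA, PortCode, Weight}.
Every FD has a superkey on the left, so the relation is in BCNF.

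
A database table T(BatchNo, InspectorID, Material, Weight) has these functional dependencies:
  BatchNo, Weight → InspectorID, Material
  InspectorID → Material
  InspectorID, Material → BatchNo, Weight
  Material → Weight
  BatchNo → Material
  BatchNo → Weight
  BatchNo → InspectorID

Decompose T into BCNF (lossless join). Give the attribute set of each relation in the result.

{BatchNo, InspectorID, Material}; {Material, Weight}

Candidate keys of the original relation: {BatchNo}, {InspectorID}.
In {BatchNo, InspectorID, Material, Weight}, {Material} is not a superkey ({Material}⁺ restricted to this set is {Material, Weight}), so split on Material → Weight into {Material, Weight} and {BatchNo, InspectorID, Material}.
{Material, Weight} is in BCNF.
{BatchNo, InspectorID, Material} is in BCNF.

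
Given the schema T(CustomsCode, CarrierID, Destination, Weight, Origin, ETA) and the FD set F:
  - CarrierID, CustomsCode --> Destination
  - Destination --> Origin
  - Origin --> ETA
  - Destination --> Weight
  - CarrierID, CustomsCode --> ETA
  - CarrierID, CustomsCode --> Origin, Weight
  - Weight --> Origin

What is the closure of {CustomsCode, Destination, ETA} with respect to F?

Start with {CustomsCode, Destination, ETA}.
Destination --> Origin applies; add {Origin} → now {CustomsCode, Destination, ETA, Origin}.
Destination --> Weight applies; add {Weight} → now {CustomsCode, Destination, ETA, Origin, Weight}.
No further FD applies.

{CustomsCode, Destination, ETA, Origin, Weight}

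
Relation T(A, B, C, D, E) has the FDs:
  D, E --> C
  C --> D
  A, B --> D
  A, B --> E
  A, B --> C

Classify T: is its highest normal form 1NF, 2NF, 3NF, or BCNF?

Candidate key: {A, B}. Prime attributes: {A, B}.
D, E --> C: {D, E}⁺ = {C, D, E}, which is not all of the attributes, so the left side is not a superkey — BCNF is violated.
D, E --> C determines the non-prime attribute {C} from a non-superkey — 3NF is violated.
No non-prime attribute depends on a proper subset of any candidate key, so 2NF holds.

2NF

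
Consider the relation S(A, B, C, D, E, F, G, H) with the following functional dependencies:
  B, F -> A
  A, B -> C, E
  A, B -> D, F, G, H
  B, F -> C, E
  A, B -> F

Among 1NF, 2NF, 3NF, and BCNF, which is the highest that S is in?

BCNF

Candidate keys: {A, B}, {B, F}. Prime attributes: {A, B, F}.
Each dependency's left side is a superkey — BCNF holds.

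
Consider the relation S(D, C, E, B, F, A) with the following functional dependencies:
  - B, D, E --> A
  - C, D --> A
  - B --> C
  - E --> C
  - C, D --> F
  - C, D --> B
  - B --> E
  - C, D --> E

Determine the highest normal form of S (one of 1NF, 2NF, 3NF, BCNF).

3NF

Candidate keys: {B, D}, {C, D}, {D, E}. Prime attributes: {B, C, D, E}.
B --> C breaks BCNF: {B}⁺ = {B, C, E}, so {B} is not a superkey.
But every attribute on its right side ({C}) is prime, and the same holds for every other non-superkey FD, so 3NF still holds.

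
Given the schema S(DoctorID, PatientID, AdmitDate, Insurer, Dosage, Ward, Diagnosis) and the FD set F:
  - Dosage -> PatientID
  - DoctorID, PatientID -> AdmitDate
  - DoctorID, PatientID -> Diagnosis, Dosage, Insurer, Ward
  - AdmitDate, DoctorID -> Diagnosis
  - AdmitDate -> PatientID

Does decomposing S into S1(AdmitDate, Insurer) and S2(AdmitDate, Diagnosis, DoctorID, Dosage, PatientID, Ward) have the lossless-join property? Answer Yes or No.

S1 ∩ S2 = {AdmitDate}; its closure under F is {AdmitDate, PatientID}.
Neither S1 nor S2 is contained in that closure, so the decomposition is lossy.

No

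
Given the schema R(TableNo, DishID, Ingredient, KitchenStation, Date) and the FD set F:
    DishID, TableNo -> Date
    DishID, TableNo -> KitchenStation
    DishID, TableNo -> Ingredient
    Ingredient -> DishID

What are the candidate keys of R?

No FD produces {TableNo}, so it must be in every candidate key.
{DishID, TableNo} is a candidate key since {DishID, TableNo}⁺ = {Date, DishID, Ingredient, KitchenStation, TableNo} covers every attribute.
{Ingredient, TableNo} is a candidate key since {Ingredient, TableNo}⁺ = {Date, DishID, Ingredient, KitchenStation, TableNo} covers every attribute.
No proper subset of any of these is a key, and no other minimal superkey exists.

{DishID, TableNo}, {Ingredient, TableNo}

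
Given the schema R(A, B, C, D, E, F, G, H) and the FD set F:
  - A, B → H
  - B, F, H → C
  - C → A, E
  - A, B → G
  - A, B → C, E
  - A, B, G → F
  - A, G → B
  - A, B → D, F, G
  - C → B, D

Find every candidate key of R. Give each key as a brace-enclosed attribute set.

{C}⁺ = {A, B, C, D, E, F, G, H}, which is every attribute, so {C} is a candidate key.
{A, B}⁺ = {A, B, C, D, E, F, G, H}, which is every attribute, so {A, B} is a candidate key.
{A, G}⁺ = {A, B, C, D, E, F, G, H}, which is every attribute, so {A, G} is a candidate key.
{B, F, H}⁺ = {A, B, C, D, E, F, G, H}, which is every attribute, so {B, F, H} is a candidate key.
These are minimal and exhaustive — every other superkey contains one of them.

{A, B}, {A, G}, {B, F, H}, {C}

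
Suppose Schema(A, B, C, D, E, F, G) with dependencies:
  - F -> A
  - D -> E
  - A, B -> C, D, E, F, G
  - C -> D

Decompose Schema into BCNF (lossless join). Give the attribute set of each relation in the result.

Candidate keys of the original relation: {A, B}, {B, F}.
Within {A, B, C, D, E, F, G}: {F}⁺ ∩ {A, B, C, D, E, F, G} = {A, F}, not the whole set, so F -> A violates BCNF; decompose into {A, F} and {B, C, D, E, F, G}.
{A, F} has no BCNF violation.
Within {B, C, D, E, F, G}: {D}⁺ ∩ {B, C, D, E, F, G} = {D, E}, not the whole set, so D -> E violates BCNF; decompose into {D, E} and {B, C, D, F, G}.
{D, E} has no BCNF violation.
Within {B, C, D, F, G}: {C}⁺ ∩ {B, C, D, F, G} = {C, D}, not the whole set, so C -> D violates BCNF; decompose into {C, D} and {B, C, F, G}.
{C, D} has no BCNF violation.
{B, C, F, G} has no BCNF violation.

{A, F}; {B, C, F, G}; {C, D}; {D, E}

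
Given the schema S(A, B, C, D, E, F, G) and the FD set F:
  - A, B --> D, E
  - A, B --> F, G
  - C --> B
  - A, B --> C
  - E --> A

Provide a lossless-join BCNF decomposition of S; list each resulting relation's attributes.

{A, E}; {B, C}; {C, D, E, F, G}

Candidate keys of the original relation: {A, B}, {A, C}, {B, E}, {C, E}.
{A, B, C, D, E, F, G}: {C} determines {B, C} here but is not a superkey — split on C --> B, giving {B, C} and {A, C, D, E, F, G}.
{B, C} is in BCNF.
{A, C, D, E, F, G}: {E} determines {A, E} here but is not a superkey — split on E --> A, giving {A, E} and {C, D, E, F, G}.
{A, E} is in BCNF.
{C, D, E, F, G} is in BCNF.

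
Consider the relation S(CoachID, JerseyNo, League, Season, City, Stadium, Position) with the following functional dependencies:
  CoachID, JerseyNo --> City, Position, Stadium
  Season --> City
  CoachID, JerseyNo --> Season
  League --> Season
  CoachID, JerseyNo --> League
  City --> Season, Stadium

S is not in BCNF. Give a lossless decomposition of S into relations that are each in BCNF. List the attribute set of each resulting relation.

{City, Season, Stadium}; {CoachID, JerseyNo, League, Position}; {League, Season}

Candidate key of the original relation: {CoachID, JerseyNo}.
In {City, CoachID, JerseyNo, League, Position, Season, Stadium}, {Season} is not a superkey ({Season}⁺ restricted to this set is {City, Season, Stadium}), so split on Season --> City, Stadium into {City, Season, Stadium} and {CoachID, JerseyNo, League, Position, Season}.
{City, Season, Stadium} has no BCNF violation.
In {CoachID, JerseyNo, League, Position, Season}, {League} is not a superkey ({League}⁺ restricted to this set is {League, Season}), so split on League --> Season into {League, Season} and {CoachID, JerseyNo, League, Position}.
{League, Season} has no BCNF violation.
{CoachID, JerseyNo, League, Position} has no BCNF violation.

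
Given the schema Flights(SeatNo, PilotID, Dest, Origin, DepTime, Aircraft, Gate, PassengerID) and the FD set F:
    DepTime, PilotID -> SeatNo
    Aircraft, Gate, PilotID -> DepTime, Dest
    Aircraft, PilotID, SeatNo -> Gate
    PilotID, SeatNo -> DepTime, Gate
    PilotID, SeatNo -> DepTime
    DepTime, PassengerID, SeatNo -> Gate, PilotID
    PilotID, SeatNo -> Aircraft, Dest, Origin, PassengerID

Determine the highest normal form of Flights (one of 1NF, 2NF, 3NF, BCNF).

Candidate keys: {Aircraft, Gate, PilotID}, {DepTime, PassengerID, SeatNo}, {DepTime, PilotID}, {PilotID, SeatNo}. Prime attributes: {Aircraft, DepTime, Gate, PassengerID, PilotID, SeatNo}.
Each dependency's left side is a superkey — BCNF holds.

BCNF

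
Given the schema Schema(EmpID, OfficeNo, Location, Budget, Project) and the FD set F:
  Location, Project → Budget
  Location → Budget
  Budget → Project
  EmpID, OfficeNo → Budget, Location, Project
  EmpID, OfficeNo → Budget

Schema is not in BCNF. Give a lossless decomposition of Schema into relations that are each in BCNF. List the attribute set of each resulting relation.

Candidate key of the original relation: {EmpID, OfficeNo}.
In {Budget, EmpID, Location, OfficeNo, Project}, {Location, Project} is not a superkey ({Location, Project}⁺ restricted to this set is {Budget, Location, Project}), so split on Location, Project → Budget into {Budget, Location, Project} and {EmpID, Location, OfficeNo, Project}.
In {Budget, Location, Project}, {Budget} is not a superkey ({Budget}⁺ restricted to this set is {Budget, Project}), so split on Budget → Project into {Budget, Project} and {Budget, Location}.
{Budget, Project} is in BCNF.
{Budget, Location} is in BCNF.
In {EmpID, Location, OfficeNo, Project}, {Location} is not a superkey ({Location}⁺ restricted to this set is {Location, Project}), so split on Location → Project into {Location, Project} and {EmpID, Location, OfficeNo}.
{Location, Project} is in BCNF.
{EmpID, Location, OfficeNo} is in BCNF.

{Budget, Location}; {Budget, Project}; {EmpID, Location, OfficeNo}; {Location, Project}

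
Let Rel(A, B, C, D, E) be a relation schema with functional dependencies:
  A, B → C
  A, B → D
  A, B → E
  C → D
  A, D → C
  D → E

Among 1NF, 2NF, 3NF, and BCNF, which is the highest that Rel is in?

2NF

Candidate key: {A, B}. Prime attributes: {A, B}.
For C → D we have {C}⁺ = {C, D, E}; {C} is not a superkey, so BCNF fails.
C → D determines the non-prime attribute {D} from a non-superkey — 3NF is violated.
Checking every proper subset of each key, none determines a non-prime attribute — 2NF is satisfied.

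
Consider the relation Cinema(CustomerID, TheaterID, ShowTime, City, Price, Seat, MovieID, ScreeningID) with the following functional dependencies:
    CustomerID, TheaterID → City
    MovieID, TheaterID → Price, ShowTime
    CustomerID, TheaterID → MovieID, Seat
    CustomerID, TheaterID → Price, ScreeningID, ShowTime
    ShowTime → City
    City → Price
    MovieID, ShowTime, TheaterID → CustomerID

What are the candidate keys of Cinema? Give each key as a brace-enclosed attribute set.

No FD produces {TheaterID}, so it must be in every candidate key.
{CustomerID, TheaterID} is a candidate key since {CustomerID, TheaterID}⁺ = {City, CustomerID, MovieID, Price, ScreeningID, Seat, ShowTime, TheaterID} covers every attribute.
{MovieID, TheaterID} is a candidate key since {MovieID, TheaterID}⁺ = {City, CustomerID, MovieID, Price, ScreeningID, Seat, ShowTime, TheaterID} covers every attribute.
Any other superkey properly contains one of these, so there are no further candidate keys.

{CustomerID, TheaterID}, {MovieID, TheaterID}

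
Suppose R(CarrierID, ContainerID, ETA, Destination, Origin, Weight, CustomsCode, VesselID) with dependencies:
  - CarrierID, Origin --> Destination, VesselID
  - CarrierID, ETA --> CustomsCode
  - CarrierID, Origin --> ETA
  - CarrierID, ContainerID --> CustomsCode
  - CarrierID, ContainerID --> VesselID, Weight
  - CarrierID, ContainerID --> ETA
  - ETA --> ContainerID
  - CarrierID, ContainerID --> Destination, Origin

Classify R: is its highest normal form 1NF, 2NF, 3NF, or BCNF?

3NF

Candidate keys: {CarrierID, ContainerID}, {CarrierID, ETA}, {CarrierID, Origin}. Prime attributes: {CarrierID, ContainerID, ETA, Origin}.
ETA --> ContainerID breaks BCNF: {ETA}⁺ = {ContainerID, ETA}, so {ETA} is not a superkey.
Its right-hand attributes {ContainerID} are all prime, as are those of every other non-superkey FD — the relation is in 3NF.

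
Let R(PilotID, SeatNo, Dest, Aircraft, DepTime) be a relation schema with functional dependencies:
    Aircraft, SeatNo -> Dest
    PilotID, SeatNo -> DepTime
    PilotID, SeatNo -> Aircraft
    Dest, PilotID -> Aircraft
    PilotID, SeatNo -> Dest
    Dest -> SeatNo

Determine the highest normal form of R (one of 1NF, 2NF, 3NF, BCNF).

3NF

Candidate keys: {Dest, PilotID}, {PilotID, SeatNo}. Prime attributes: {Dest, PilotID, SeatNo}.
For Aircraft, SeatNo -> Dest we have {Aircraft, SeatNo}⁺ = {Aircraft, Dest, SeatNo}; {Aircraft, SeatNo} is not a superkey, so BCNF fails.
Its right-hand attributes {Dest} are all prime, as are those of every other non-superkey FD — the relation is in 3NF.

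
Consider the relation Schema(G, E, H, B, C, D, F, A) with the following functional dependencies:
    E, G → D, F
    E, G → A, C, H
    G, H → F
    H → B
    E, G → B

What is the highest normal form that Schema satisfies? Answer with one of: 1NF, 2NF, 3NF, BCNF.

Candidate key: {E, G}. Prime attributes: {E, G}.
For G, H → F we have {G, H}⁺ = {B, F, G, H}; {G, H} is not a superkey, so BCNF fails.
G, H → F determines the non-prime attribute {F} from a non-superkey — 3NF is violated.
Checking every proper subset of each key, none determines a non-prime attribute — 2NF is satisfied.

2NF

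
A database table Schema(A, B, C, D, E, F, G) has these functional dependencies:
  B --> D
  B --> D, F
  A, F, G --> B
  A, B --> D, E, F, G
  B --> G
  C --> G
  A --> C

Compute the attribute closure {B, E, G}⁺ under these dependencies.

Start with {B, E, G}.
B --> D applies; add {D} → now {B, D, E, G}.
B --> D, F applies; add {F} → now {B, D, E, F, G}.
No further FD applies.

{B, D, E, F, G}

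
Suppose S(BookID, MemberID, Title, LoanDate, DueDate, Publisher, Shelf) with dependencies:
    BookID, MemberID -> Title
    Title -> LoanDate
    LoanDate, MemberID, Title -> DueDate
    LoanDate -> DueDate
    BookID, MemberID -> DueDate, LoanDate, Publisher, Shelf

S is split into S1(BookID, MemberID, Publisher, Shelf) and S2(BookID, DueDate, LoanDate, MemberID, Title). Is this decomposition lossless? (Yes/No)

Common attributes: {BookID, MemberID}; their closure is {BookID, DueDate, LoanDate, MemberID, Publisher, Shelf, Title}.
This includes all of S1, so the common attributes are a superkey of S1 — the join is lossless.

Yes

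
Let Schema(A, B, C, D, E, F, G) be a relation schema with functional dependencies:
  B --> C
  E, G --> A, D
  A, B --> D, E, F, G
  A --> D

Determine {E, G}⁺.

{A, D, E, G}

Start with {E, G}.
E, G --> A, D applies; add {A, D} → now {A, D, E, G}.
No further FD applies.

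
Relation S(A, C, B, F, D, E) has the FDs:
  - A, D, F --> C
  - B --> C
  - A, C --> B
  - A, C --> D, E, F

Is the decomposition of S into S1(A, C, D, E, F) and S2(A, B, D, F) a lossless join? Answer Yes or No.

Yes

Common attributes: {A, D, F}; their closure is {A, B, C, D, E, F}.
S1 is contained in that closure, so S1 ∩ S2 --> S1 holds and the join is lossless.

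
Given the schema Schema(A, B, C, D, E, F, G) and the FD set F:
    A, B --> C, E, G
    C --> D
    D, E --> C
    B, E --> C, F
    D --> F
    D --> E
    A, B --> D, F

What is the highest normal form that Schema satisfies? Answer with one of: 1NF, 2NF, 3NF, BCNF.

2NF

Candidate key: {A, B}. Prime attributes: {A, B}.
C --> D breaks BCNF: {C}⁺ = {C, D, E, F}, so {C} is not a superkey.
C --> D determines the non-prime attribute {D} from a non-superkey — 3NF is violated.
No proper subset of a key has a non-prime attribute in its closure, so there is no partial dependency; 2NF holds.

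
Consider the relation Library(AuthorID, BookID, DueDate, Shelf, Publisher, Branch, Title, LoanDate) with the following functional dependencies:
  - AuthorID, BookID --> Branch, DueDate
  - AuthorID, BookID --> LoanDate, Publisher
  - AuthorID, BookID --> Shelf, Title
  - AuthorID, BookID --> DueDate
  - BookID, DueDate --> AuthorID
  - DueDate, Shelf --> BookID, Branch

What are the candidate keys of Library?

{AuthorID, BookID}, {BookID, DueDate}, {DueDate, Shelf}

{AuthorID, BookID} is a candidate key since {AuthorID, BookID}⁺ = {AuthorID, BookID, Branch, DueDate, LoanDate, Publisher, Shelf, Title} covers every attribute.
{BookID, DueDate} is a candidate key since {BookID, DueDate}⁺ = {AuthorID, BookID, Branch, DueDate, LoanDate, Publisher, Shelf, Title} covers every attribute.
{DueDate, Shelf} is a candidate key since {DueDate, Shelf}⁺ = {AuthorID, BookID, Branch, DueDate, LoanDate, Publisher, Shelf, Title} covers every attribute.
These are minimal and exhaustive — every other superkey contains one of them.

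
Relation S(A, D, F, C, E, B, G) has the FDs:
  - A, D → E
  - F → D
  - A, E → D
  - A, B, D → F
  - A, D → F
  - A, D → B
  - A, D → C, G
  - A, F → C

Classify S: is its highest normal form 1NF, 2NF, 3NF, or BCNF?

3NF

Candidate keys: {A, D}, {A, E}, {A, F}. Prime attributes: {A, D, E, F}.
F → D breaks BCNF: {F}⁺ = {D, F}, so {F} is not a superkey.
But every attribute on its right side ({D}) is prime, and the same holds for every other non-superkey FD, so 3NF still holds.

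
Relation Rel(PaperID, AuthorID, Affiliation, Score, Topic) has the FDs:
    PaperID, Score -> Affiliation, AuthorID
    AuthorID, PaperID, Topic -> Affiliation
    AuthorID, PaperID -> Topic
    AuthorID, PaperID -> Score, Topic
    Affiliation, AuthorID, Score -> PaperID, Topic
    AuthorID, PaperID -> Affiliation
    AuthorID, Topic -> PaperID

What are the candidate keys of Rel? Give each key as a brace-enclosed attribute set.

{Affiliation, AuthorID, Score}, {AuthorID, PaperID}, {AuthorID, Topic}, {PaperID, Score}

{AuthorID, PaperID} is a candidate key since {AuthorID, PaperID}⁺ = {Affiliation, AuthorID, PaperID, Score, Topic} covers every attribute.
{AuthorID, Topic} is a candidate key since {AuthorID, Topic}⁺ = {Affiliation, AuthorID, PaperID, Score, Topic} covers every attribute.
{PaperID, Score} is a candidate key since {PaperID, Score}⁺ = {Affiliation, AuthorID, PaperID, Score, Topic} covers every attribute.
{Affiliation, AuthorID, Score} is a candidate key since {Affiliation, AuthorID, Score}⁺ = {Affiliation, AuthorID, PaperID, Score, Topic} covers every attribute.
These are minimal and exhaustive — every other superkey contains one of them.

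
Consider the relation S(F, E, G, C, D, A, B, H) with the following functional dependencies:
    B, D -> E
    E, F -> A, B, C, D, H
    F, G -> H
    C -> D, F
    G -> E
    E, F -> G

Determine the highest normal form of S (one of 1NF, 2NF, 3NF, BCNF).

3NF

Candidate keys: {B, C}, {B, D, F}, {C, E}, {C, G}, {E, F}, {F, G}. Prime attributes: {B, C, D, E, F, G}.
For B, D -> E we have {B, D}⁺ = {B, D, E}; {B, D} is not a superkey, so BCNF fails.
Its right-hand attributes {E} are all prime, as are those of every other non-superkey FD — the relation is in 3NF.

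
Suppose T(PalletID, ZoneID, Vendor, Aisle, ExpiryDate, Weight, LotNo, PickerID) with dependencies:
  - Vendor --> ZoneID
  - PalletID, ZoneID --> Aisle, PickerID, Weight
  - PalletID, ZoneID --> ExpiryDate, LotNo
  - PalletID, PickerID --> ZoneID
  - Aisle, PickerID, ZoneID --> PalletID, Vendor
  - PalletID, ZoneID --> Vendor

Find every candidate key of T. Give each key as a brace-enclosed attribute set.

Closure of {PalletID, PickerID} is {Aisle, ExpiryDate, LotNo, PalletID, PickerID, Vendor, Weight, ZoneID}, the whole schema; {PalletID, PickerID} is a candidate key.
Closure of {PalletID, Vendor} is {Aisle, ExpiryDate, LotNo, PalletID, PickerID, Vendor, Weight, ZoneID}, the whole schema; {PalletID, Vendor} is a candidate key.
Closure of {PalletID, ZoneID} is {Aisle, ExpiryDate, LotNo, PalletID, PickerID, Vendor, Weight, ZoneID}, the whole schema; {PalletID, ZoneID} is a candidate key.
Closure of {Aisle, PickerID, Vendor} is {Aisle, ExpiryDate, LotNo, PalletID, PickerID, Vendor, Weight, ZoneID}, the whole schema; {Aisle, PickerID, Vendor} is a candidate key.
Closure of {Aisle, PickerID, ZoneID} is {Aisle, ExpiryDate, LotNo, PalletID, PickerID, Vendor, Weight, ZoneID}, the whole schema; {Aisle, PickerID, ZoneID} is a candidate key.
No proper subset of any of these is a key, and no other minimal superkey exists.

{Aisle, PickerID, Vendor}, {Aisle, PickerID, ZoneID}, {PalletID, PickerID}, {PalletID, Vendor}, {PalletID, ZoneID}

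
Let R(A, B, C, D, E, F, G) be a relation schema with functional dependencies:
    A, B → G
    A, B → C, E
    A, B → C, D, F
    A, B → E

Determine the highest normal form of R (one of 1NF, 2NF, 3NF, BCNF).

Candidate key: {A, B}. Prime attributes: {A, B}.
Every FD has a superkey on the left, so the relation is in BCNF.

BCNF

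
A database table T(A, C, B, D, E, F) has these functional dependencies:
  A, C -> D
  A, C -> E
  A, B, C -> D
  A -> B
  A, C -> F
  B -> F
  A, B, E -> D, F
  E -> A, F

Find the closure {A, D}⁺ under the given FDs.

{A, B, D, F}

Start with {A, D}.
A -> B applies; add {B} → now {A, B, D}.
B -> F applies; add {F} → now {A, B, D, F}.
No further FD applies.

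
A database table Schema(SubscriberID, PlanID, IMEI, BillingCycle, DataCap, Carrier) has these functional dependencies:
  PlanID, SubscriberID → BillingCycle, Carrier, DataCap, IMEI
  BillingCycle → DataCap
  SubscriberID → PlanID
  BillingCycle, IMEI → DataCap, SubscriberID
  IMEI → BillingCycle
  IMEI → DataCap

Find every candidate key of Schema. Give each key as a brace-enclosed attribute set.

{IMEI}, {SubscriberID}

{IMEI} is a candidate key since {IMEI}⁺ = {BillingCycle, Carrier, DataCap, IMEI, PlanID, SubscriberID} covers every attribute.
{SubscriberID} is a candidate key since {SubscriberID}⁺ = {BillingCycle, Carrier, DataCap, IMEI, PlanID, SubscriberID} covers every attribute.
Any other superkey properly contains one of these, so there are no further candidate keys.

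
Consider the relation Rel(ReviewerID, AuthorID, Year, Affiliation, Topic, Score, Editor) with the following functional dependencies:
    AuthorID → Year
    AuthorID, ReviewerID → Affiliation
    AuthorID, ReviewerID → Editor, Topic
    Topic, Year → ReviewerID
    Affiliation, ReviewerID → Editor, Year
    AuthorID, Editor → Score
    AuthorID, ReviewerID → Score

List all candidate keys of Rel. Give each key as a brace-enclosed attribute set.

{AuthorID} never appears on the right of any FD, so every key must include it.
{AuthorID, ReviewerID}⁺ = {Affiliation, AuthorID, Editor, ReviewerID, Score, Topic, Year} — all of the relation — so {AuthorID, ReviewerID} is a candidate key.
{AuthorID, Topic}⁺ = {Affiliation, AuthorID, Editor, ReviewerID, Score, Topic, Year} — all of the relation — so {AuthorID, Topic} is a candidate key.
Any other superkey properly contains one of these, so there are no further candidate keys.

{AuthorID, ReviewerID}, {AuthorID, Topic}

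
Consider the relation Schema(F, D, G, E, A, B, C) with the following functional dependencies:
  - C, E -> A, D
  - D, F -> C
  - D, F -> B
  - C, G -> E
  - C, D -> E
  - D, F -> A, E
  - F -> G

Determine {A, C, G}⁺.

Start with {A, C, G}.
C, G -> E applies; add {E} → now {A, C, E, G}.
C, E -> A, D applies; add {D} → now {A, C, D, E, G}.
No further FD applies.

{A, C, D, E, G}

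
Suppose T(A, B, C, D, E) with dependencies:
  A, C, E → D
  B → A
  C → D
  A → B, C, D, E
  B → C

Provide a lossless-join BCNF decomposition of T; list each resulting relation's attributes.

{A, B, C, E}; {C, D}

Candidate keys of the original relation: {A}, {B}.
In {A, B, C, D, E}, {C} is not a superkey ({C}⁺ restricted to this set is {C, D}), so split on C → D into {C, D} and {A, B, C, E}.
{C, D}: every determinant is a superkey — BCNF.
{A, B, C, E}: every determinant is a superkey — BCNF.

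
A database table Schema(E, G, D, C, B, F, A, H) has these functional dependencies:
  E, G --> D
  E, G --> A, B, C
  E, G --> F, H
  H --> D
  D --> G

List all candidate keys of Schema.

{D, E}, {E, G}, {E, H}

No FD produces {E}, so it must be in every candidate key.
{D, E}⁺ = {A, B, C, D, E, F, G, H} — all of the relation — so {D, E} is a candidate key.
{E, G}⁺ = {A, B, C, D, E, F, G, H} — all of the relation — so {E, G} is a candidate key.
{E, H}⁺ = {A, B, C, D, E, F, G, H} — all of the relation — so {E, H} is a candidate key.
These are minimal and exhaustive — every other superkey contains one of them.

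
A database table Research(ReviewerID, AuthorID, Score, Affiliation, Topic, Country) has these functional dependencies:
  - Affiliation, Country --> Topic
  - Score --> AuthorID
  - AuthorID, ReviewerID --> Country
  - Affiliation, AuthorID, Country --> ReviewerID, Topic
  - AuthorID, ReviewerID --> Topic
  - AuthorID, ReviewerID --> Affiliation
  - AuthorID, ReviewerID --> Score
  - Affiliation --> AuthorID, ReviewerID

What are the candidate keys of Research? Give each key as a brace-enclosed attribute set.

{Affiliation}⁺ = {Affiliation, AuthorID, Country, ReviewerID, Score, Topic}, which is every attribute, so {Affiliation} is a candidate key.
{AuthorID, ReviewerID}⁺ = {Affiliation, AuthorID, Country, ReviewerID, Score, Topic}, which is every attribute, so {AuthorID, ReviewerID} is a candidate key.
{ReviewerID, Score}⁺ = {Affiliation, AuthorID, Country, ReviewerID, Score, Topic}, which is every attribute, so {ReviewerID, Score} is a candidate key.
Any other superkey properly contains one of these, so there are no further candidate keys.

{Affiliation}, {AuthorID, ReviewerID}, {ReviewerID, Score}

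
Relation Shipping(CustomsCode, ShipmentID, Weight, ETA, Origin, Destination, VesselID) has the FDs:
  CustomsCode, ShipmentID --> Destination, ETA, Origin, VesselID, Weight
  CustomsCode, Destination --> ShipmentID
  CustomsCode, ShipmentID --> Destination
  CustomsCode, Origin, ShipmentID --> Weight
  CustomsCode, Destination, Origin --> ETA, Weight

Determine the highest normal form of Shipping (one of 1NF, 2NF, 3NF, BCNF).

Candidate keys: {CustomsCode, Destination}, {CustomsCode, ShipmentID}. Prime attributes: {CustomsCode, Destination, ShipmentID}.
Each dependency's left side is a superkey — BCNF holds.

BCNF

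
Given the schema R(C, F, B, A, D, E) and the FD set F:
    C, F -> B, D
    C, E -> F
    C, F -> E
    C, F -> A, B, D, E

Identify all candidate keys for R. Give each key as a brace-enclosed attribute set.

Attributes never on any right-hand side: {C} — every candidate key must contain it.
{C, E} is a candidate key since {C, E}⁺ = {A, B, C, D, E, F} covers every attribute.
{C, F} is a candidate key since {C, F}⁺ = {A, B, C, D, E, F} covers every attribute.
No proper subset of any of these is a key, and no other minimal superkey exists.

{C, E}, {C, F}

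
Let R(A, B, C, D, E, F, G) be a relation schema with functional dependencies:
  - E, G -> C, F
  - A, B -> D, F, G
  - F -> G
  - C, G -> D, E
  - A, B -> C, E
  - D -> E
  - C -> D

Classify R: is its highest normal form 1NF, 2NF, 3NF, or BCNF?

2NF

Candidate key: {A, B}. Prime attributes: {A, B}.
For E, G -> C, F we have {E, G}⁺ = {C, D, E, F, G}; {E, G} is not a superkey, so BCNF fails.
Because {C, F} are non-prime and the left side of E, G -> C, F is not a superkey, the relation is not in 3NF.
No proper subset of a key has a non-prime attribute in its closure, so there is no partial dependency; 2NF holds.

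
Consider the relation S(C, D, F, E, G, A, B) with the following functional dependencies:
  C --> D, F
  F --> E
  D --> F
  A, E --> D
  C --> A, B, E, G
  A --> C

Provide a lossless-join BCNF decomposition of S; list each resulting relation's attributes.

{A, B, C, D, G}; {D, F}; {E, F}

Candidate keys of the original relation: {A}, {C}.
In {A, B, C, D, E, F, G}, {F} is not a superkey ({F}⁺ restricted to this set is {E, F}), so split on F --> E into {E, F} and {A, B, C, D, F, G}.
{E, F} is in BCNF.
In {A, B, C, D, F, G}, {D} is not a superkey ({D}⁺ restricted to this set is {D, F}), so split on D --> F into {D, F} and {A, B, C, D, G}.
{D, F} is in BCNF.
{A, B, C, D, G} is in BCNF.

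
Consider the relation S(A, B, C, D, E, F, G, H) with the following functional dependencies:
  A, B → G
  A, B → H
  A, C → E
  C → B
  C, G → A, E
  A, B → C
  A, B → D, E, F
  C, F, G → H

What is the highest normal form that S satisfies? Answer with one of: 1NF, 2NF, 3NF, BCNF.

Candidate keys: {A, B}, {A, C}, {C, G}. Prime attributes: {A, B, C, G}.
C → B breaks BCNF: {C}⁺ = {B, C}, so {C} is not a superkey.
Its right-hand attributes {B} are all prime, as are those of every other non-superkey FD — the relation is in 3NF.

3NF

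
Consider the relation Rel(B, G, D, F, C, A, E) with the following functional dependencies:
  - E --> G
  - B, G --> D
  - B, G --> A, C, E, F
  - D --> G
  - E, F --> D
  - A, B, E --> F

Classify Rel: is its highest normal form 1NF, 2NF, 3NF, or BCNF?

Candidate keys: {B, D}, {B, E}, {B, G}. Prime attributes: {B, D, E, G}.
For E --> G we have {E}⁺ = {E, G}; {E} is not a superkey, so BCNF fails.
Its right-hand attributes {G} are all prime, as are those of every other non-superkey FD — the relation is in 3NF.

3NF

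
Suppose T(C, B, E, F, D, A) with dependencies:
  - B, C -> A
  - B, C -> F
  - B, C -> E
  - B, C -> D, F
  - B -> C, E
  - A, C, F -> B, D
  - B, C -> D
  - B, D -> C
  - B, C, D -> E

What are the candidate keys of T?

{A, C, F}, {B}

{B} is a candidate key since {B}⁺ = {A, B, C, D, E, F} covers every attribute.
{A, C, F} is a candidate key since {A, C, F}⁺ = {A, B, C, D, E, F} covers every attribute.
Any other superkey properly contains one of these, so there are no further candidate keys.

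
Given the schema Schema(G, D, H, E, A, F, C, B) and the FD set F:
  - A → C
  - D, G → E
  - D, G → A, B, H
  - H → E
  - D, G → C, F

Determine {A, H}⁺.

{A, C, E, H}

Start with {A, H}.
A → C applies; add {C} → now {A, C, H}.
H → E applies; add {E} → now {A, C, E, H}.
No further FD applies.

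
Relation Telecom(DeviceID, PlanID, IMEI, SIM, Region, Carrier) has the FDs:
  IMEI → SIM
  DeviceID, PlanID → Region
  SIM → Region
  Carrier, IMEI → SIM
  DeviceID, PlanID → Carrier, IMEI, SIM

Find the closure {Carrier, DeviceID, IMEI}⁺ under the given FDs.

Start with {Carrier, DeviceID, IMEI}.
IMEI → SIM applies; add {SIM} → now {Carrier, DeviceID, IMEI, SIM}.
SIM → Region applies; add {Region} → now {Carrier, DeviceID, IMEI, Region, SIM}.
No further FD applies.

{Carrier, DeviceID, IMEI, Region, SIM}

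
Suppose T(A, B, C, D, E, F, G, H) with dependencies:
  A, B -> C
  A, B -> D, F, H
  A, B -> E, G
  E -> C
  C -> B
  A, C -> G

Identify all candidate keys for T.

No FD produces {A}, so it must be in every candidate key.
Closure of {A, B} is {A, B, C, D, E, F, G, H}, the whole schema; {A, B} is a candidate key.
Closure of {A, C} is {A, B, C, D, E, F, G, H}, the whole schema; {A, C} is a candidate key.
Closure of {A, E} is {A, B, C, D, E, F, G, H}, the whole schema; {A, E} is a candidate key.
No proper subset of any of these is a key, and no other minimal superkey exists.

{A, B}, {A, C}, {A, E}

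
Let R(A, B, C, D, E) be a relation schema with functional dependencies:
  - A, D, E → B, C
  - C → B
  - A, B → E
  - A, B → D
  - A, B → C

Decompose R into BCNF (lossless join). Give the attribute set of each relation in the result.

{A, C, D, E}; {B, C}

Candidate keys of the original relation: {A, B}, {A, C}, {A, D, E}.
Within {A, B, C, D, E}: {C}⁺ ∩ {A, B, C, D, E} = {B, C}, not the whole set, so C → B violates BCNF; decompose into {B, C} and {A, C, D, E}.
{B, C}: every determinant is a superkey — BCNF.
{A, C, D, E}: every determinant is a superkey — BCNF.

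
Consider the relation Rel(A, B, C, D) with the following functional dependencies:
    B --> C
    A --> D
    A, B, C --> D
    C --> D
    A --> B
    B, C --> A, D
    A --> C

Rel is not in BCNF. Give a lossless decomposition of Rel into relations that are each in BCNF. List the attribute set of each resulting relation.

{A, B, C}; {C, D}

Candidate keys of the original relation: {A}, {B}.
{A, B, C, D}: {C} determines {C, D} here but is not a superkey — split on C --> D, giving {C, D} and {A, B, C}.
{C, D} is in BCNF.
{A, B, C} is in BCNF.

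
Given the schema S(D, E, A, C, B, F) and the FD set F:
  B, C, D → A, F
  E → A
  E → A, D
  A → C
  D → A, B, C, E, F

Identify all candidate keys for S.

Closure of {D} is {A, B, C, D, E, F}, the whole schema; {D} is a candidate key.
Closure of {E} is {A, B, C, D, E, F}, the whole schema; {E} is a candidate key.
These are minimal and exhaustive — every other superkey contains one of them.

{D}, {E}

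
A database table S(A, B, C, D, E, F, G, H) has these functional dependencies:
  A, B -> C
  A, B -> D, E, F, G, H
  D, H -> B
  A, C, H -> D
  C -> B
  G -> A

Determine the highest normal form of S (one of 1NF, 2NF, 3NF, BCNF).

Candidate keys: {A, B}, {A, C}, {A, D, H}, {B, G}, {C, G}, {D, G, H}. Prime attributes: {A, B, C, D, G, H}.
D, H -> B breaks BCNF: {D, H}⁺ = {B, D, H}, so {D, H} is not a superkey.
Its right-hand attributes {B} are all prime, as are those of every other non-superkey FD — the relation is in 3NF.

3NF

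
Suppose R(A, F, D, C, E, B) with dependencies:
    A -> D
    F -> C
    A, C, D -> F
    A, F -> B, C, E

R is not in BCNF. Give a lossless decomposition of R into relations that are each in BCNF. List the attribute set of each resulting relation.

{A, B, E, F}; {A, D}; {C, F}

Candidate keys of the original relation: {A, C}, {A, F}.
Within {A, B, C, D, E, F}: {A}⁺ ∩ {A, B, C, D, E, F} = {A, D}, not the whole set, so A -> D violates BCNF; decompose into {A, D} and {A, B, C, E, F}.
{A, D} is in BCNF.
Within {A, B, C, E, F}: {F}⁺ ∩ {A, B, C, E, F} = {C, F}, not the whole set, so F -> C violates BCNF; decompose into {C, F} and {A, B, E, F}.
{C, F} is in BCNF.
{A, B, E, F} is in BCNF.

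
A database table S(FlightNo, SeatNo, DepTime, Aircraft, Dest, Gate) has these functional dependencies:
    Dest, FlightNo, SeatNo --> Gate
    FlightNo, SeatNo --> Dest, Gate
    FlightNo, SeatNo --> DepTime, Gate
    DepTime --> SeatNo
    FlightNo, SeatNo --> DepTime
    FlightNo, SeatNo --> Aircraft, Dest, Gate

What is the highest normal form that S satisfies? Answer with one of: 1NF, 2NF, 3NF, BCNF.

Candidate keys: {DepTime, FlightNo}, {FlightNo, SeatNo}. Prime attributes: {DepTime, FlightNo, SeatNo}.
For DepTime --> SeatNo we have {DepTime}⁺ = {DepTime, SeatNo}; {DepTime} is not a superkey, so BCNF fails.
Since {SeatNo} ⊆ prime attributes and every other non-superkey FD also has a prime right side, the schema is in 3NF.

3NF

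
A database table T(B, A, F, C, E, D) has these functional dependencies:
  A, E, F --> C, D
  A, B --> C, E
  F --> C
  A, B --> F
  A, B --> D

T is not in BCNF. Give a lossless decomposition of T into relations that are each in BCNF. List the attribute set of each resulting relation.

{A, B, E, F}; {A, D, E, F}; {C, F}

Candidate key of the original relation: {A, B}.
In {A, B, C, D, E, F}, {A, E, F} is not a superkey ({A, E, F}⁺ restricted to this set is {A, C, D, E, F}), so split on A, E, F --> C, D into {A, C, D, E, F} and {A, B, E, F}.
In {A, C, D, E, F}, {F} is not a superkey ({F}⁺ restricted to this set is {C, F}), so split on F --> C into {C, F} and {A, D, E, F}.
{C, F}: every determinant is a superkey — BCNF.
{A, D, E, F}: every determinant is a superkey — BCNF.
{A, B, E, F}: every determinant is a superkey — BCNF.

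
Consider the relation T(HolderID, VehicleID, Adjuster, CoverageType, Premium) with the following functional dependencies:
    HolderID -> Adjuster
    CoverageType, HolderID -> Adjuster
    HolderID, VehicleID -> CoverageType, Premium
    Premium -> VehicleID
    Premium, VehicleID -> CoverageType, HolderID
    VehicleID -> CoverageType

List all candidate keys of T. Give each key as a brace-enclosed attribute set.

{HolderID, VehicleID}, {Premium}

{Premium}⁺ = {Adjuster, CoverageType, HolderID, Premium, VehicleID}, which is every attribute, so {Premium} is a candidate key.
{HolderID, VehicleID}⁺ = {Adjuster, CoverageType, HolderID, Premium, VehicleID}, which is every attribute, so {HolderID, VehicleID} is a candidate key.
Any other superkey properly contains one of these, so there are no further candidate keys.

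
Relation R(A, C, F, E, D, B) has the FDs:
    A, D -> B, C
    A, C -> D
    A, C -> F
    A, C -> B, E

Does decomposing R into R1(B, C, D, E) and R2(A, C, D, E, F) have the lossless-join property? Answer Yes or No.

R1 ∩ R2 = {C, D, E}; its closure under F is {C, D, E}.
R1 ⊄ {C, D, E} and R2 ⊄ {C, D, E}, so the split is lossy.

No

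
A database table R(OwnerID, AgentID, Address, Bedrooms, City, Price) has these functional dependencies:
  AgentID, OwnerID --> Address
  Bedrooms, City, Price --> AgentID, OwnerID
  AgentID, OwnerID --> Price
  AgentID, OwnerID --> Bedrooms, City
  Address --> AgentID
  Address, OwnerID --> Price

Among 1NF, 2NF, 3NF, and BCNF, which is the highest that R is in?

Candidate keys: {Address, OwnerID}, {AgentID, OwnerID}, {Bedrooms, City, Price}. Prime attributes: {Address, AgentID, Bedrooms, City, OwnerID, Price}.
Address --> AgentID: {Address}⁺ = {Address, AgentID}, which is not all of the attributes, so the left side is not a superkey — BCNF is violated.
Since {AgentID} ⊆ prime attributes and every other non-superkey FD also has a prime right side, the schema is in 3NF.

3NF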